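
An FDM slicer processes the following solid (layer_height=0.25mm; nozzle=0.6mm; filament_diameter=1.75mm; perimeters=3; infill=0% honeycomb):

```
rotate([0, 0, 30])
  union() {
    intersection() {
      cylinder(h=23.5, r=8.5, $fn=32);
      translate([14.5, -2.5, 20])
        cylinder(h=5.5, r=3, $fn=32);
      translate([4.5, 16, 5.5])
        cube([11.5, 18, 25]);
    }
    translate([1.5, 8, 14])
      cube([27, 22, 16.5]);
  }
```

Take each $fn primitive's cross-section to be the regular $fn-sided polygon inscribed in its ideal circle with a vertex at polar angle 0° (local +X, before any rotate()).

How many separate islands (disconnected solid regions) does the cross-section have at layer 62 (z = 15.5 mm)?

1

At z = 15.5 mm: the r=8.5 cylinder gives a regular 32-gon of circumradius 8.5 (constant along its height); the cylinder at (14.5, -2.5) is not intersected at this z (z outside [20, 25.5]); the cube at (4.5, 16) (footprint 11.5×18) is included at this height; Taking the intersection: at least one operand is absent at this height, so nothing remains; the 27×22 cube at (1.5, 8) contributes its full rectangle; Taking the union: only the 27×22 cube at (1.5, 8) is present, so the union is just that shape — 1 connected region; (rotated 30° about Z; rotation is an isometry so areas/perimeters/island counts are preserved). Overall, the cross-section is a single solid region. Island count = 1.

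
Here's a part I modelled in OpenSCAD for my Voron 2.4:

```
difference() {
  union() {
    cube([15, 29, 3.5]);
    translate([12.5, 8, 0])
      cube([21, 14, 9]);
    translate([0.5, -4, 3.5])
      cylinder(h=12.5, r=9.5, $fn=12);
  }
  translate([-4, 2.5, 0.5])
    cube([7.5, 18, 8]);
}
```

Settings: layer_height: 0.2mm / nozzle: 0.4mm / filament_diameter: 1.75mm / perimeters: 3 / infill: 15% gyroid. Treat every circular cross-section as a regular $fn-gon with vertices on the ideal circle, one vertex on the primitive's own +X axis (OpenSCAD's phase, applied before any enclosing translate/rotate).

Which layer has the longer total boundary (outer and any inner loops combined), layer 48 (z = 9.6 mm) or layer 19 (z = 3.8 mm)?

layer 19 (z = 3.8 mm)

Layer 48 (z = 9.6): the cube does not reach this height (z outside [0, 3.5]); the cube at (12.5, 8) does not reach this height (z outside [0, 9]); the r=9.5 cylinder at (0.5, -4) gives a regular 12-gon of circumradius 9.5 (constant along its height) (perimeter = 2·12·9.500·sin(180°/12) = 59.01 mm); Combining (union): only the r=9.5 cylinder at (0.5, -4) is present, so the union is just that shape — boundary = 59.01 mm; the cube at (-4, 2.5) is absent (z outside [0.5, 8.5]); Taking the first minus the rest: none of the subtracted shapes is present at this height, so the result so far is unchanged — boundary = 59.01 mm. So its perimeter = 59.01 mm. Layer 19 (z = 3.8): the cube does not reach this height (z outside [0, 3.5]); the cube at (12.5, 8) (footprint 21×14) is included at this height (perimeter 70.00 mm); the r=9.5 cylinder at (0.5, -4) contributes a regular 12-gon of circumradius 9.5 (perimeter = 2·12·9.500·sin(180°/12) = 59.01 mm); Combining (union): the 2 present regions are separate (no shared area or edge), so areas and boundary lengths simply add and each stays a separate island — boundary = 129.01 mm; the 7.5×18 cube at (-4, 2.5) contributes its full rectangle (perimeter 51.00 mm); Taking the first minus the rest: starting from that combined region, the 7.5×18 cube at (-4, 2.5) partially overlaps it — only the 18.58 mm² overlap (of its 135.00 mm²) is removed, clipping the outline — boundary = 132.74 mm. So its perimeter = 132.74 mm. Layer 19 is larger (132.74 vs 59.01 mm).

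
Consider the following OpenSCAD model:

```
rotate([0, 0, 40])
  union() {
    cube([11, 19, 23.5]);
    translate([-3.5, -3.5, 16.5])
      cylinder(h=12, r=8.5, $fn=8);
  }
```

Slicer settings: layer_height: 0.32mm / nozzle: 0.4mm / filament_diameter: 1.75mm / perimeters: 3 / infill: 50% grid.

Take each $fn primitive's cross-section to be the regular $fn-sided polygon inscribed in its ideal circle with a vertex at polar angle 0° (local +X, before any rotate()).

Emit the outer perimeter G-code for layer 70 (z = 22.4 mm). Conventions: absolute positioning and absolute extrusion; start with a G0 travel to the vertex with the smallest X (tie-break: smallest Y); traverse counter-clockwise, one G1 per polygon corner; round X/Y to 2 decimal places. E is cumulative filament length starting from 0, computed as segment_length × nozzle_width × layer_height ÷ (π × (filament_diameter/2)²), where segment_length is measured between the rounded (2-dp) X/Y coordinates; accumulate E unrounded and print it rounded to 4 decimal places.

G0 X-12.21 Y14.55 Z22.40
G1 X-2.28 Y2.72 E0.8219
G1 X-5.90 Y1.58 E1.0239
G1 X-8.90 Y-4.19 E1.3700
G1 X-6.94 Y-10.39 E1.7160
G1 X-1.17 Y-13.40 E2.0623
G1 X5.03 Y-11.44 E2.4084
G1 X8.04 Y-5.67 E2.7547
G1 X6.08 Y0.53 E3.1007
G1 X2.72 Y2.28 E3.3023
G1 X8.43 Y7.07 E3.6990
G1 X-3.79 Y21.63 E4.7105
G1 X-12.21 Y14.55 E5.2960

At z = 22.4 mm: the cube is present — its section is the full 11×19 rectangle; the r=8.5 cylinder at (-3.5, -3.5) gives a regular 8-gon of circumradius 8.5 (constant along its height); Taking the union: the regions partially overlap (shared area 8.91 mm²), so overlapping operands fuse into one piece — 1 connected region; (whole slice rotated 40° about Z — lengths, areas and connectivity unchanged). The outline is a single polygon with 12 vertices. Extrusion per mm of travel: 0.4 × 0.32 / (π × 0.875²) = 0.053216. Accumulating E over each segment gives final E = 5.2960.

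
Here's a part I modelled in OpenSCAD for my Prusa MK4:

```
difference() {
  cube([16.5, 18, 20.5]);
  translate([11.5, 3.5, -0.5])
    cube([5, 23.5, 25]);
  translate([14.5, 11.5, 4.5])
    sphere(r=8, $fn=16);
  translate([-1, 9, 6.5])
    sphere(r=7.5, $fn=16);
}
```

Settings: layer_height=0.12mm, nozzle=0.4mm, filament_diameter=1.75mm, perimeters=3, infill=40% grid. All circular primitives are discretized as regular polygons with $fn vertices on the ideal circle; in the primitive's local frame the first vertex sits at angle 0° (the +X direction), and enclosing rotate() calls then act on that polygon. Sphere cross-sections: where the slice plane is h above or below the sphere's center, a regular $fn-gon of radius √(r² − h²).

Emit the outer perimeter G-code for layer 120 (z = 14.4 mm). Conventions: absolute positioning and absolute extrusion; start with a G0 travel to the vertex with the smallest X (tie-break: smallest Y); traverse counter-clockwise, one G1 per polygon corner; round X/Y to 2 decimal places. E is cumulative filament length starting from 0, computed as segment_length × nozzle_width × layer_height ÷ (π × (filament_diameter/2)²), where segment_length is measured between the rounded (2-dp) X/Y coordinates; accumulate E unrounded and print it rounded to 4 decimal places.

At z = 14.4 mm: the cube (footprint 16.5×18) is included at this height; the cube at (11.5, 3.5) is present — its section is the full 5×23.5 rectangle; the sphere at (14.5, 11.5) is absent (|z−center|=9.900 > r=8); the sphere at (-1, 9) is absent (|z−center|=7.900 > r=7.5); After the difference (first − rest): starting from the 16.5×18 cube, the 5×23.5 cube at (11.5, 3.5) partially overlaps it — only the 72.50 mm² overlap (of its 117.50 mm²) is removed, clipping the outline — 1 connected region. The outline is a single polygon with 6 vertices. Extrusion per mm of travel: 0.4 × 0.12 / (π × 0.875²) = 0.019956. Accumulating E over each segment gives final E = 1.3770.

G0 X0.00 Y0.00 Z14.40
G1 X16.50 Y0.00 E0.3293
G1 X16.50 Y3.50 E0.3991
G1 X11.50 Y3.50 E0.4989
G1 X11.50 Y18.00 E0.7883
G1 X0.00 Y18.00 E1.0178
G1 X0.00 Y0.00 E1.3770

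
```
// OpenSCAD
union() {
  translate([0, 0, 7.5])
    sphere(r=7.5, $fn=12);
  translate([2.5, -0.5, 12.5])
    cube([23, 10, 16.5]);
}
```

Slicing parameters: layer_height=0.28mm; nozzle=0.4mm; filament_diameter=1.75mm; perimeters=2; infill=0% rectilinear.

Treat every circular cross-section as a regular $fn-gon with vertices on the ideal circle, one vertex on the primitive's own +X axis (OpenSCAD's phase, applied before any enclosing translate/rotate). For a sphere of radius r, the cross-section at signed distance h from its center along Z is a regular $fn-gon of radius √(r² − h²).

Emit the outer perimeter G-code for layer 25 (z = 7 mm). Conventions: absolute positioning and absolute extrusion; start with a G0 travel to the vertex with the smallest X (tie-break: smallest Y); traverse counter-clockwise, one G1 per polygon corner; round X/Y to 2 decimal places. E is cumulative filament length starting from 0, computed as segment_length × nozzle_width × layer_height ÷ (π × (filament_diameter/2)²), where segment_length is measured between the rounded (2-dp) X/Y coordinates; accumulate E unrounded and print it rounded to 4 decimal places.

G0 X-7.48 Y0.00 Z7.00
G1 X-6.48 Y-3.74 E0.1803
G1 X-3.74 Y-6.48 E0.3607
G1 X0.00 Y-7.48 E0.5410
G1 X3.74 Y-6.48 E0.7212
G1 X6.48 Y-3.74 E0.9017
G1 X7.48 Y0.00 E1.0819
G1 X6.48 Y3.74 E1.2622
G1 X3.74 Y6.48 E1.4426
G1 X0.00 Y7.48 E1.6229
G1 X-3.74 Y6.48 E1.8032
G1 X-6.48 Y3.74 E1.9836
G1 X-7.48 Y0.00 E2.1639

At z = 7 mm: the r=7.5 sphere contributes a regular 12-gon of circumradius √(7.5²−0.5²) = 7.483; the cube at (2.5, -0.5) does not reach this height (z outside [12.5, 29]); Combining (union): only the r=7.5 sphere is present, so the union is just that shape — 1 connected region. The outline is a single polygon with 12 vertices. Extrusion per mm of travel: 0.4 × 0.28 / (π × 0.875²) = 0.046564. Accumulating E over each segment gives final E = 2.1639.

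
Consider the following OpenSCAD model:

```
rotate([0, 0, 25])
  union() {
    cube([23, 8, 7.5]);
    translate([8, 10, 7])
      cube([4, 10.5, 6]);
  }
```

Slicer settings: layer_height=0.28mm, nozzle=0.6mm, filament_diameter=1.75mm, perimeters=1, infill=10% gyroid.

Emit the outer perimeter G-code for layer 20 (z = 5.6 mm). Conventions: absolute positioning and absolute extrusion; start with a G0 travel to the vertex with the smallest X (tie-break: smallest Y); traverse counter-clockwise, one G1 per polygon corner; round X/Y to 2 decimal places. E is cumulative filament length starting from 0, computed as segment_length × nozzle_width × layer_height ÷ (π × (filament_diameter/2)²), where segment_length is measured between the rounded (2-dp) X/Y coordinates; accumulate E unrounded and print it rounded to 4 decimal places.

G0 X-3.38 Y7.25 Z5.60
G1 X0.00 Y0.00 E0.5587
G1 X20.85 Y9.72 E2.1655
G1 X17.46 Y16.97 E2.7245
G1 X-3.38 Y7.25 E4.3306

At z = 5.6 mm: the cube (footprint 23×8) is included at this height; the cube at (8, 10) is absent (z outside [7, 13]); Taking the union: only the 23×8 cube is present, so the union is just that shape — 1 connected region; (whole slice rotated 25° about Z — lengths, areas and connectivity unchanged). The outline is a single polygon with 4 vertices. Extrusion per mm of travel: 0.6 × 0.28 / (π × 0.875²) = 0.069846. Accumulating E over each segment gives final E = 4.3306.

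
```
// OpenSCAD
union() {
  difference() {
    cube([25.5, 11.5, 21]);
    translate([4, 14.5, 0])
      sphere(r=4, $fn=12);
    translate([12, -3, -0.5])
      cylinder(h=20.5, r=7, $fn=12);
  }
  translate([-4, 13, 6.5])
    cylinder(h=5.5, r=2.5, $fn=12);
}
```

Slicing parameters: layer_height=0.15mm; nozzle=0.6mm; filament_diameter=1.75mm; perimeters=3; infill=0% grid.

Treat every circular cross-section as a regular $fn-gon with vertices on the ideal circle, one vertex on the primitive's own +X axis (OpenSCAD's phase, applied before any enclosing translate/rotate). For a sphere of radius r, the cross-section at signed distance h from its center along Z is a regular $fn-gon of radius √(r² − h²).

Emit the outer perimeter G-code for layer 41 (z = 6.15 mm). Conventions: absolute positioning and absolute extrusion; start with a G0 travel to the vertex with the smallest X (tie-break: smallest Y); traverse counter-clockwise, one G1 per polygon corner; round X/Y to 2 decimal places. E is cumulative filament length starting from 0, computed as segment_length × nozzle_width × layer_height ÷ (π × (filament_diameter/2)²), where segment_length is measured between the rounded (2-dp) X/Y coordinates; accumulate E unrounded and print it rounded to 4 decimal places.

At z = 6.15 mm: the cube (footprint 25.5×11.5) is included at this height; the sphere at (4, 14.5) does not reach this height (|z−center|=6.150 > r=4); the r=7 cylinder at (12, -3) contributes a regular 12-gon of circumradius 7; Taking the first minus the rest: starting from the 25.5×11.5 cube, the r=7 cylinder at (12, -3) partially overlaps it — only the 33.91 mm² overlap (of its 147.00 mm²) is removed, clipping the outline — 1 connected region; the cylinder at (-4, 13) does not reach this height (z outside [6.5, 12]); Taking the union: only the result so far is present, so the union is just that shape — 1 connected region. The outline is a single polygon with 11 vertices. Extrusion per mm of travel: 0.6 × 0.15 / (π × 0.875²) = 0.037418. Accumulating E over each segment gives final E = 2.8859.

G0 X0.00 Y0.00 Z6.15
G1 X5.80 Y0.00 E0.2170
G1 X5.94 Y0.50 E0.2365
G1 X8.50 Y3.06 E0.3719
G1 X12.00 Y4.00 E0.5075
G1 X15.50 Y3.06 E0.6431
G1 X18.06 Y0.50 E0.7786
G1 X18.20 Y0.00 E0.7980
G1 X25.50 Y0.00 E1.0712
G1 X25.50 Y11.50 E1.5015
G1 X0.00 Y11.50 E2.4556
G1 X0.00 Y0.00 E2.8859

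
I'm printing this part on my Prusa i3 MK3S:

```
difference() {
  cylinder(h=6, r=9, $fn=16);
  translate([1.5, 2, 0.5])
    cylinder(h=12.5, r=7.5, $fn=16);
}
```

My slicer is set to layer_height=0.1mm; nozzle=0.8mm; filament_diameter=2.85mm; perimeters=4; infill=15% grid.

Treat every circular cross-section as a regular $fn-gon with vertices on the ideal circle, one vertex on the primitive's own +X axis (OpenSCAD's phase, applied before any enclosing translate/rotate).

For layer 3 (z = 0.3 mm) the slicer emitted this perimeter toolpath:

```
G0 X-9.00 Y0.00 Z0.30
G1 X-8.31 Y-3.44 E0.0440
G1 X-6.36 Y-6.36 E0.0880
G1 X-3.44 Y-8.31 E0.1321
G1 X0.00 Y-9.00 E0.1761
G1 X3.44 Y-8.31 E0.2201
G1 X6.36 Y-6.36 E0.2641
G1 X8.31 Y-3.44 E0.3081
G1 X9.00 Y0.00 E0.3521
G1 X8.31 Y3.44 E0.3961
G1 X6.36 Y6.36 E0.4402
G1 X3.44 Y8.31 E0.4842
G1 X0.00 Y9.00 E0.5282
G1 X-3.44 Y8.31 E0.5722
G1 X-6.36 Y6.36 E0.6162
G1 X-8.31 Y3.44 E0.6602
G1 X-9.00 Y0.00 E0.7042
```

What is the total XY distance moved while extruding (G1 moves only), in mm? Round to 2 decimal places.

56.16 mm

Sum the Euclidean lengths of each G1 segment: total = 56.16 mm.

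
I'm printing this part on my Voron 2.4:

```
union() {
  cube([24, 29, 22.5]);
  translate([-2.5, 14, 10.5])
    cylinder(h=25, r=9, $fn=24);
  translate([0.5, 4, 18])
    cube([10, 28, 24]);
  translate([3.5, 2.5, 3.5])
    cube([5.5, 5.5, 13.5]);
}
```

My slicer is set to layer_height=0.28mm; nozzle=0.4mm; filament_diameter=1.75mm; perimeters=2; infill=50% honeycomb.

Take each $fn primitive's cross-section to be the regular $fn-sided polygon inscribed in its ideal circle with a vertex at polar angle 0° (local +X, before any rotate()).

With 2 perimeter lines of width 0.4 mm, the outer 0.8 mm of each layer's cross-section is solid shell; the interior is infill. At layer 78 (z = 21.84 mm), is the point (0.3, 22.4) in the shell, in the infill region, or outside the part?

shell

At z = 21.84 mm: the 24×29 cube contributes its full rectangle; the cylinder at (-2.5, 14): section is a regular 24-gon, circumradius r=9; the cube at (0.5, 4) (footprint 10×28) is included at this height; the cube at (3.5, 2.5) does not reach this height (z outside [3.5, 17]); Merging all regions: the regions partially overlap (shared area 331.62 mm²), so overlapping operands fuse into one piece — 1 connected region. Overall, the cross-section is a single solid region. The nearest boundary edge runs (-0.17, 22.69)→(0.00, 22.62); distance from the point to it = 0.37 mm. The point is inside the cross-section, 0.37 mm from the nearest boundary — within the 0.8 mm shell band (2 × 0.4).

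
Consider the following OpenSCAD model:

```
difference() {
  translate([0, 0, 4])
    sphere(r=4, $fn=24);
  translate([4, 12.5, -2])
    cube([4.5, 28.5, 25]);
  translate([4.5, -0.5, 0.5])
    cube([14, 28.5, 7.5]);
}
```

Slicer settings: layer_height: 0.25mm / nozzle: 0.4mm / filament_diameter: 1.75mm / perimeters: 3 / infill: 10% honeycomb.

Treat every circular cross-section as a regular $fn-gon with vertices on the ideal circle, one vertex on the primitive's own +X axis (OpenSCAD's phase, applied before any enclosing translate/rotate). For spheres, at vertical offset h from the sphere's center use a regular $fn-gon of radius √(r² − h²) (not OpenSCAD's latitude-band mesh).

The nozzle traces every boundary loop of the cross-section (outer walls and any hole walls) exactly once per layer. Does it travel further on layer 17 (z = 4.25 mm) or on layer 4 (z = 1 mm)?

layer 17 (z = 4.25 mm)

Layer 17 (z = 4.25): the r=4 sphere slices to a regular 24-gon of circumradius 3.992 (√(r²−h²) with h=0.25 from center) (perimeter = 2·24·3.992·sin(180°/24) = 25.01 mm); the cube at (4, 12.5) is present — its section is the full 4.5×28.5 rectangle (perimeter 66.00 mm); the cube at (4.5, -0.5) is present — its section is the full 14×28.5 rectangle (perimeter 85.00 mm); Taking the first minus the rest: starting from the r=4 sphere, the 4.5×28.5 cube at (4, 12.5) misses the remaining region (no effect); the 14×28.5 cube at (4.5, -0.5) misses the remaining region (no effect) — boundary = 25.01 mm. So its perimeter = 25.01 mm. Layer 4 (z = 1): the r=4 sphere contributes a regular 24-gon of circumradius √(4²−3²) = 2.646 (perimeter = 2·24·2.646·sin(180°/24) = 16.58 mm); the cube at (4, 12.5) is present — its section is the full 4.5×28.5 rectangle (perimeter 66.00 mm); the cube at (4.5, -0.5) is present — its section is the full 14×28.5 rectangle (perimeter 85.00 mm); After the difference (first − rest): starting from the r=4 sphere, the 4.5×28.5 cube at (4, 12.5) misses the remaining region (no effect); the 14×28.5 cube at (4.5, -0.5) misses the remaining region (no effect) — boundary = 16.58 mm. So its perimeter = 16.58 mm. Layer 17 is larger (25.01 vs 16.58 mm).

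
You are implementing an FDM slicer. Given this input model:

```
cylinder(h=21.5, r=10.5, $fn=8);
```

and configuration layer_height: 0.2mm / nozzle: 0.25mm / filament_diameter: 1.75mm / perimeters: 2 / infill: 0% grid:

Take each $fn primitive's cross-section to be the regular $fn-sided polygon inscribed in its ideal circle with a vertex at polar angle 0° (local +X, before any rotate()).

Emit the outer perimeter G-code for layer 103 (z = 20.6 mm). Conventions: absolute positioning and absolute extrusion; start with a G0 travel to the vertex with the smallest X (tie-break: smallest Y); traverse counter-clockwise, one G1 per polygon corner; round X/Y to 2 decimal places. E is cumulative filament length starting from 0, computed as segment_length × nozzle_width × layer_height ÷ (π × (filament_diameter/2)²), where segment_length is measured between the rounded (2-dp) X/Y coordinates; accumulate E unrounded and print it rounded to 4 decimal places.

At z = 20.6 mm: the cylinder: section is a regular 8-gon, circumradius r=10.5. The outline is a single polygon with 8 vertices. Extrusion per mm of travel: 0.25 × 0.2 / (π × 0.875²) = 0.020788. Accumulating E over each segment gives final E = 1.3360.

G0 X-10.50 Y0.00 Z20.60
G1 X-7.42 Y-7.42 E0.1670
G1 X0.00 Y-10.50 E0.3340
G1 X7.42 Y-7.42 E0.5010
G1 X10.50 Y0.00 E0.6680
G1 X7.42 Y7.42 E0.8350
G1 X0.00 Y10.50 E1.0020
G1 X-7.42 Y7.42 E1.1690
G1 X-10.50 Y0.00 E1.3360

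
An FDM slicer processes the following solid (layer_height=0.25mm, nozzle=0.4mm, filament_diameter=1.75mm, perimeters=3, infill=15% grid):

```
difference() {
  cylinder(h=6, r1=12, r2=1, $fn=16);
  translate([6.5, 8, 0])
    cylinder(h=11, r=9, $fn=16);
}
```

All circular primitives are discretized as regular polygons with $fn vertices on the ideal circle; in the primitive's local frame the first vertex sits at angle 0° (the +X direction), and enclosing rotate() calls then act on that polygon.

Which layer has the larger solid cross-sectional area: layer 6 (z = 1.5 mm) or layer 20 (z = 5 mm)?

layer 6 (z = 1.5 mm)

Layer 6 (z = 1.5): the cone (r1=12→r2=1) has section circumradius 9.250 here — a regular 16-gon (area = (16/2)·9.250²·sin(360°/16) = 261.95 mm²); the cylinder at (6.5, 8): section is a regular 16-gon, circumradius r=9 (area = (16/2)·9.000²·sin(360°/16) = 247.98 mm²); Taking the first minus the rest: starting from the cone (261.95 mm²), the r=9 cylinder at (6.5, 8) partially overlaps it — only the 79.90 mm² overlap (of its 247.98 mm²) is removed, clipping the outline — area = 182.04 mm². So its area = 182.04 mm². Layer 20 (z = 5): the cone contributes a regular 16-gon of circumradius 2.833 (interpolated between r1=12 and r2=1 at t=0.833) (area = (16/2)·2.833²·sin(360°/16) = 24.58 mm²); the r=9 cylinder at (6.5, 8) gives a regular 16-gon of circumradius 9 (constant along its height) (area = (16/2)·9.000²·sin(360°/16) = 247.98 mm²); Subtracting the remaining from the first: starting from the cone (24.58 mm²), the r=9 cylinder at (6.5, 8) partially overlaps it — only the 4.21 mm² overlap (of its 247.98 mm²) is removed, clipping the outline — area = 20.36 mm². So its area = 20.36 mm². Layer 6 is larger (182.04 vs 20.36 mm²).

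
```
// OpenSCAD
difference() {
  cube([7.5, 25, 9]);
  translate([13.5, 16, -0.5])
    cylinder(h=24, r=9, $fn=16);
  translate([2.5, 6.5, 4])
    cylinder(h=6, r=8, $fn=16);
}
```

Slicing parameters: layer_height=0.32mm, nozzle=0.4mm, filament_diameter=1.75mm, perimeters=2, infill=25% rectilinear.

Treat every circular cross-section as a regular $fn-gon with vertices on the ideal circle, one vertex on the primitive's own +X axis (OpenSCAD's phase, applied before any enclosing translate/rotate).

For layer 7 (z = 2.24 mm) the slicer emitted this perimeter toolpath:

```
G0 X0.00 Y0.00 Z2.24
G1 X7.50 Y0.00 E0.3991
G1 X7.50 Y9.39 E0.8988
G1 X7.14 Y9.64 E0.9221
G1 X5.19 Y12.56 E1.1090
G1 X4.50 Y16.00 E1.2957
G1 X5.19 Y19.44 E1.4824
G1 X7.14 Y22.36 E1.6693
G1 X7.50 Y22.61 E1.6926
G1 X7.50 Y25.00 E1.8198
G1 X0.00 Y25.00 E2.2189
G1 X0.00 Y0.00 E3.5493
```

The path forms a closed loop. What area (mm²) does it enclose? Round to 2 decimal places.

161.35 mm²

Apply the shoelace formula to the sequence of (X, Y) vertices; enclosed area = 161.35 mm².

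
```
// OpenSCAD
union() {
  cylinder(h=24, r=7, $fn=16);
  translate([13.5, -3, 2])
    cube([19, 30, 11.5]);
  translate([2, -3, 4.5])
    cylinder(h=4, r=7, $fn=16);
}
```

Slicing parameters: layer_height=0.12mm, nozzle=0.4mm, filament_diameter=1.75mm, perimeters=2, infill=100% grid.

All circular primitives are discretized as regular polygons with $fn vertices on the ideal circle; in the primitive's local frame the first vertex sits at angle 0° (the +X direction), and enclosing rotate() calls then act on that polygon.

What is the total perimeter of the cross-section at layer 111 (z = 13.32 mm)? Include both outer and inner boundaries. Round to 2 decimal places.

At z = 13.32 mm: the cylinder: section is a regular 16-gon, circumradius r=7 (perimeter = 2·16·7.000·sin(180°/16) = 43.70 mm); the cube at (13.5, -3) (footprint 19×30) is included at this height (perimeter 98.00 mm); the cylinder at (2, -3) does not reach this height (z outside [4.5, 8.5]); Taking the union: the 2 present regions are separate (no shared area or edge), so areas and boundary lengths simply add and each stays a separate island — boundary = 141.70 mm. Overall, the cross-section has 2 separate islands. Total boundary length (outer) = 141.70 mm.

141.70 mm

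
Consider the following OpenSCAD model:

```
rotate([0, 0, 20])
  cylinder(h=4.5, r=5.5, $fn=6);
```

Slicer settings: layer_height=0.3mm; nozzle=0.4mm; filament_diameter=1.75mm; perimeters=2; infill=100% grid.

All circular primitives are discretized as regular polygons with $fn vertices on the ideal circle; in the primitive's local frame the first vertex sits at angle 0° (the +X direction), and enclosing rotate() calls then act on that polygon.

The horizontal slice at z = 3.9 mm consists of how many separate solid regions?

1

At z = 3.9 mm: the r=5.5 cylinder gives a regular 6-gon of circumradius 5.5 (constant along its height); (whole slice rotated 20° about Z — lengths, areas and connectivity unchanged). The result has 1 disconnected region.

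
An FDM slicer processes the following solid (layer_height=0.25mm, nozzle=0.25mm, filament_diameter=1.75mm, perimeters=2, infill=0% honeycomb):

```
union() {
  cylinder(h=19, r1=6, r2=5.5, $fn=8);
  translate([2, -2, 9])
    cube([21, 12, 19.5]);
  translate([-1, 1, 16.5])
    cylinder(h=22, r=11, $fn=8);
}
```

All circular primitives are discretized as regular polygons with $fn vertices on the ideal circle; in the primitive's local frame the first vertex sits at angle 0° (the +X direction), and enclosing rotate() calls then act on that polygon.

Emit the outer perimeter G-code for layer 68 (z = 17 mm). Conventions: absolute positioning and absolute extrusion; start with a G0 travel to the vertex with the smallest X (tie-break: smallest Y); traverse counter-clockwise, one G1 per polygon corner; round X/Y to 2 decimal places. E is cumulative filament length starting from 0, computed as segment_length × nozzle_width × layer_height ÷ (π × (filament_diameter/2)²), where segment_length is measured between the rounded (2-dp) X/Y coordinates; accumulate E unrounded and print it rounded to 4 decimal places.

At z = 17 mm: the cone: at t=0.895 of its height the radius interpolates to r₁+(r₂−r₁)t = 5.553, giving a regular 8-gon of that circumradius; the cube at (2, -2) is present — its section is the full 21×12 rectangle; the cylinder at (-1, 1): section is a regular 8-gon, circumradius r=11; Combining (union): the regions partially overlap (shared area 163.07 mm²), so overlapping operands fuse into one piece — 1 connected region. The outline is a single polygon with 10 vertices. Extrusion per mm of travel: 0.25 × 0.25 / (π × 0.875²) = 0.025984. Accumulating E over each segment gives final E = 2.5442.

G0 X-12.00 Y1.00 Z17.00
G1 X-8.78 Y-6.78 E0.2188
G1 X-1.00 Y-10.00 E0.4376
G1 X6.78 Y-6.78 E0.6564
G1 X8.76 Y-2.00 E0.7908
G1 X23.00 Y-2.00 E1.1608
G1 X23.00 Y10.00 E1.4726
G1 X3.83 Y10.00 E1.9708
G1 X-1.00 Y12.00 E2.1066
G1 X-8.78 Y8.78 E2.3254
G1 X-12.00 Y1.00 E2.5442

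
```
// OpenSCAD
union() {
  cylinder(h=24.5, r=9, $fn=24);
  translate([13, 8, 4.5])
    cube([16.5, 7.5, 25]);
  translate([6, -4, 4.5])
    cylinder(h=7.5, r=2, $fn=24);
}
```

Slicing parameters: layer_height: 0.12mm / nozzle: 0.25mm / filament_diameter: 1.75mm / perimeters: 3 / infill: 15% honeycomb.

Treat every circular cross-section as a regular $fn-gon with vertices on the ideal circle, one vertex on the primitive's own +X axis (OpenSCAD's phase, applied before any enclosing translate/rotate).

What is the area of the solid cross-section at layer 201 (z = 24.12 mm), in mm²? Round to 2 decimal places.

375.32 mm²

At z = 24.12 mm: the r=9 cylinder contributes a regular 24-gon of circumradius 9 (area = (24/2)·9.000²·sin(360°/24) = 251.57 mm²); the cube at (13, 8) (footprint 16.5×7.5) is included at this height (area 123.75 mm²); the cylinder at (6, -4) is absent (z outside [4.5, 12]); Combining (union): the 2 present regions are separate (no shared area or edge), so areas and boundary lengths simply add and each stays a separate island — area = 375.32 mm². Overall, the cross-section has 2 separate islands. Net area = 375.32 mm².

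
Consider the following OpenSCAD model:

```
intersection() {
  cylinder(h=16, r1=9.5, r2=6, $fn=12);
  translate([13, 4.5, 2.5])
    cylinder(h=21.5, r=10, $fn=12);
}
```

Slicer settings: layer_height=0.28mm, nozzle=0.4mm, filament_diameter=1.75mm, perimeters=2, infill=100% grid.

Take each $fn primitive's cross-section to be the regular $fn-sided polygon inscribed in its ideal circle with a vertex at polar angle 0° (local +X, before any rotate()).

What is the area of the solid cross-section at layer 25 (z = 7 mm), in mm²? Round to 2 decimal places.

27.96 mm²

At z = 7 mm: the cone contributes a regular 12-gon of circumradius 7.969 (interpolated between r1=9.5 and r2=6 at t=0.438) (area = (12/2)·7.969²·sin(360°/12) = 190.50 mm²); the cylinder at (13, 4.5): section is a regular 12-gon, circumradius r=10 (area = (12/2)·10.000²·sin(360°/12) = 300.00 mm²); Keeping only the common overlap: the r=10 cylinder at (13, 4.5) partially overlaps the cone; clipping to the common part keeps 27.96 mm² — area = 27.96 mm². Overall, the cross-section is a single solid region. Net area = 27.96 mm².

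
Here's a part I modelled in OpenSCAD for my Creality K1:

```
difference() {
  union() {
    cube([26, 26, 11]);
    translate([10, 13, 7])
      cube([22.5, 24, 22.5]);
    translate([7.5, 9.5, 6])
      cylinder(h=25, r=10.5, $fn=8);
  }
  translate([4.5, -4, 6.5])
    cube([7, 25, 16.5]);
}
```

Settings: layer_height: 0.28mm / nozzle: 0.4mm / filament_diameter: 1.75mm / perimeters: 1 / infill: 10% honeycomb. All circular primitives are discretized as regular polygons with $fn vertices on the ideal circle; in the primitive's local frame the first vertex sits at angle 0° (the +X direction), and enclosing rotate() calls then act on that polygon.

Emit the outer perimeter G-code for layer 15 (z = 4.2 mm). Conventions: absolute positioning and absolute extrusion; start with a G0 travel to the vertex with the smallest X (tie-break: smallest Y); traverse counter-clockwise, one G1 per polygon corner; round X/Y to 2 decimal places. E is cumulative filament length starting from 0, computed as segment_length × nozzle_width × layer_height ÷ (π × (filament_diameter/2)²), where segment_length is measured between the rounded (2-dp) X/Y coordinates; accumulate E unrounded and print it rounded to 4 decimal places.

G0 X0.00 Y0.00 Z4.20
G1 X26.00 Y0.00 E1.2107
G1 X26.00 Y26.00 E2.4213
G1 X0.00 Y26.00 E3.6320
G1 X0.00 Y0.00 E4.8427

At z = 4.2 mm: the cube is present — its section is the full 26×26 rectangle; the cube at (10, 13) does not reach this height (z outside [7, 29.5]); the cylinder at (7.5, 9.5) is not intersected at this z (z outside [6, 31]); Merging all regions: only the 26×26 cube is present, so the union is just that shape — 1 connected region; the cube at (4.5, -4) is absent (z outside [6.5, 23]); Taking the first minus the rest: none of the subtracted shapes is present at this height, so the result so far is unchanged — 1 connected region. The outline is a single polygon with 4 vertices. Extrusion per mm of travel: 0.4 × 0.28 / (π × 0.875²) = 0.046564. Accumulating E over each segment gives final E = 4.8427.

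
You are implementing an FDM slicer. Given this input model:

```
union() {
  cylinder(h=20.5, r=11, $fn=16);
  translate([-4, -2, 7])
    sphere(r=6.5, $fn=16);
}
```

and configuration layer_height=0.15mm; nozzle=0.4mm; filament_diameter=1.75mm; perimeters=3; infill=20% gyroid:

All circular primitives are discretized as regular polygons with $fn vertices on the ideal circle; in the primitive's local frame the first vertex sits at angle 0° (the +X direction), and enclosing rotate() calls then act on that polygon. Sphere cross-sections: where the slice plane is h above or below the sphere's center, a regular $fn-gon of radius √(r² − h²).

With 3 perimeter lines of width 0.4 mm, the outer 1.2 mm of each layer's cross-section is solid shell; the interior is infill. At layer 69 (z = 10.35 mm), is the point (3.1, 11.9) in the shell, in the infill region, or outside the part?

At z = 10.35 mm: the r=11 cylinder contributes a regular 16-gon of circumradius 11; the r=6.5 sphere at (-4, -2) slices to a regular 16-gon of circumradius 5.570 (√(r²−h²) with h=3.35 from center); Taking the union: the r=6.5 sphere at (-4, -2) lies entirely inside the r=11 cylinder, so the union is just the r=11 cylinder — 1 connected region. Overall, the cross-section is a single solid region. The nearest boundary edge runs (0.00, 11.00)→(4.21, 10.16); distance from the point to it = 1.49 mm. The point is not inside any of the regions above, so it lies outside the cross-section (1.49 mm from the nearest boundary).

outside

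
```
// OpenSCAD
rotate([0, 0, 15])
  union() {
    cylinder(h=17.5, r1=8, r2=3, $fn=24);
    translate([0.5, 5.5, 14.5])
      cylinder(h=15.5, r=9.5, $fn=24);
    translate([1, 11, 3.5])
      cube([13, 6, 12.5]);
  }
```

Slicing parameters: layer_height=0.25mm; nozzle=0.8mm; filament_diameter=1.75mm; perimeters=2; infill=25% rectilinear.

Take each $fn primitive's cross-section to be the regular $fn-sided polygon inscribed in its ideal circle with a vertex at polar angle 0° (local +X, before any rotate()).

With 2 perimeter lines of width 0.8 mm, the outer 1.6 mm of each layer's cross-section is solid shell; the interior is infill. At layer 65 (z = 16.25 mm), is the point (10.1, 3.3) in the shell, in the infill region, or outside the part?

outside

At z = 16.25 mm: the cone contributes a regular 24-gon of circumradius 3.357 (interpolated between r1=8 and r2=3 at t=0.929); the r=9.5 cylinder at (0.5, 5.5) contributes a regular 24-gon of circumradius 9.5; the cube at (1, 11) is not intersected at this z (z outside [3.5, 16]); Taking the union: the cone lies entirely inside the r=9.5 cylinder at (0.5, 5.5), so the union is just the r=9.5 cylinder at (0.5, 5.5) — 1 connected region; (whole slice rotated 15° about Z — lengths, areas and connectivity unchanged). Overall, the cross-section is a single solid region. Undo the 15° rotation: the query point maps to (10.610, 0.573) in the un-rotated model frame. The nearest boundary edge runs (9.68, 3.04)→(8.73, 0.75); distance from the point to it = 1.81 mm. The point is not inside any of the regions above, so it lies outside the cross-section (1.81 mm from the nearest boundary).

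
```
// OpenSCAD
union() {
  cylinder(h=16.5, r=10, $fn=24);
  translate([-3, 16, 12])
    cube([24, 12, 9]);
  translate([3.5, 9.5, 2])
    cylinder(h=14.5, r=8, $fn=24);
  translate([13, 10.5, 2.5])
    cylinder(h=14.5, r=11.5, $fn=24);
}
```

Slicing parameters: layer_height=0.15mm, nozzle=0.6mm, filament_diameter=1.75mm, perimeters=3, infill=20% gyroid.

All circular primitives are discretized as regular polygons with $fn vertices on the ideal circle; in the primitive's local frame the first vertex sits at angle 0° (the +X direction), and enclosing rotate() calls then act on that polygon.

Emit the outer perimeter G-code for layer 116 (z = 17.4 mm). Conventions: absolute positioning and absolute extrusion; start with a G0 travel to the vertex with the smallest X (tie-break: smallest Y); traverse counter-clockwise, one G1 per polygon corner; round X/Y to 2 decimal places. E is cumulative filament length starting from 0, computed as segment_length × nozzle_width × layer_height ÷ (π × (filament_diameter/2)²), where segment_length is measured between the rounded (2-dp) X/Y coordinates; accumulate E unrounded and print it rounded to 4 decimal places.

At z = 17.4 mm: the cylinder does not reach this height (z outside [0, 16.5]); the cube at (-3, 16) is present — its section is the full 24×12 rectangle; the cylinder at (3.5, 9.5) is absent (z outside [2, 16.5]); the cylinder at (13, 10.5) does not reach this height (z outside [2.5, 17]); Merging all regions: only the 24×12 cube at (-3, 16) is present, so the union is just that shape — 1 connected region. The outline is a single polygon with 4 vertices. Extrusion per mm of travel: 0.6 × 0.15 / (π × 0.875²) = 0.037418. Accumulating E over each segment gives final E = 2.6941.

G0 X-3.00 Y16.00 Z17.40
G1 X21.00 Y16.00 E0.8980
G1 X21.00 Y28.00 E1.3470
G1 X-3.00 Y28.00 E2.2451
G1 X-3.00 Y16.00 E2.6941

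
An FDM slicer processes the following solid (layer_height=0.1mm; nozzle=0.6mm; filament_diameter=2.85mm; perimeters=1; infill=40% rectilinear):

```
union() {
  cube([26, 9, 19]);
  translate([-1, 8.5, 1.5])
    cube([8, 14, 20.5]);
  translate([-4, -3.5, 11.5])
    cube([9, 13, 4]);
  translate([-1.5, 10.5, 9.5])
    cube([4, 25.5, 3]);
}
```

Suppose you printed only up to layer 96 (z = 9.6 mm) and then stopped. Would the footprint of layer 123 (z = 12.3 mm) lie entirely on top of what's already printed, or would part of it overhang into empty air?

Compare the two slices. At z = 9.6: the 26×9 cube contributes its full rectangle (area 234.00 mm²); the cube at (-1, 8.5) (footprint 8×14) is included at this height (area 112.00 mm²); the cube at (-4, -3.5) is not intersected at this z (z outside [11.5, 15.5]); the cube at (-1.5, 10.5) (footprint 4×25.5) is included at this height (area 102.00 mm²); Combining (union): the regions partially overlap — summed areas 448.00 mm² minus the doubly-counted overlap 45.50 mm² gives 402.50 mm² — area = 402.50 mm². At z = 12.3: the cube is present — its section is the full 26×9 rectangle (area 234.00 mm²); the 8×14 cube at (-1, 8.5) contributes its full rectangle (area 112.00 mm²); the 9×13 cube at (-4, -3.5) contributes its full rectangle (area 117.00 mm²); the 4×25.5 cube at (-1.5, 10.5) contributes its full rectangle (area 102.00 mm²); Merging all regions: the regions partially overlap — summed areas 565.00 mm² minus the doubly-counted overlap 94.00 mm² gives 471.00 mm² — area = 471.00 mm². Checking containment: at z = 12.3 the cross-section extends beyond the z = 9.6 cross-section by about 68.50 mm².

part overhangs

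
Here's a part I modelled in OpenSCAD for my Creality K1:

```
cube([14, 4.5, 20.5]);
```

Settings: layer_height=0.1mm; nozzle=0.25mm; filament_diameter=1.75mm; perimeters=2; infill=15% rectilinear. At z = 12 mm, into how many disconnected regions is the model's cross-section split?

1

At z = 12 mm: the 14×4.5 cube contributes its full rectangle. The result has 1 disconnected region.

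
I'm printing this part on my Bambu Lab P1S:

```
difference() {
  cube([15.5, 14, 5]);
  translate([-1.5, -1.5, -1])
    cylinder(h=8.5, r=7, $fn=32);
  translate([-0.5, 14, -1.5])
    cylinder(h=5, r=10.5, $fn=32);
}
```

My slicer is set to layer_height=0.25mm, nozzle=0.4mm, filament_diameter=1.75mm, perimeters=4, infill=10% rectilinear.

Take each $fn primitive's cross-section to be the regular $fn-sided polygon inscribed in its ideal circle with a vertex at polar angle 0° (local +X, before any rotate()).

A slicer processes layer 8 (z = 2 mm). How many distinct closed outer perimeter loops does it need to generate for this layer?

1

At z = 2 mm: the 15.5×14 cube contributes its full rectangle; the cylinder at (-1.5, -1.5): section is a regular 32-gon, circumradius r=7; the r=10.5 cylinder at (-0.5, 14) gives a regular 32-gon of circumradius 10.5 (constant along its height); Taking the first minus the rest: starting from the 15.5×14 cube, the r=7 cylinder at (-1.5, -1.5) partially overlaps it — only the 19.71 mm² overlap (of its 152.95 mm²) is removed, clipping the outline; the r=10.5 cylinder at (-0.5, 14) partially overlaps it — only the 77.89 mm² overlap (of its 344.14 mm²) is removed, clipping the outline — 1 connected region. The result has 1 disconnected region.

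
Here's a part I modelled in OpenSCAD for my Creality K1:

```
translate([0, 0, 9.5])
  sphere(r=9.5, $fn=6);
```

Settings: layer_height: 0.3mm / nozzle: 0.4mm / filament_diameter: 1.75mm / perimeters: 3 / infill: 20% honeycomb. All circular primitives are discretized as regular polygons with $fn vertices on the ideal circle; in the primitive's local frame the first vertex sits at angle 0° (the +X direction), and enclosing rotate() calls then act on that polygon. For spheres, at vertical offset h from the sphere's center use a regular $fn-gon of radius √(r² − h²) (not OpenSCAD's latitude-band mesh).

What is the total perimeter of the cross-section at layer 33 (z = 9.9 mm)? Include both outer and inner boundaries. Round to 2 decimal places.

56.95 mm

At z = 9.9 mm: the r=9.5 sphere slices to a regular 6-gon of circumradius 9.492 (√(r²−h²) with h=0.4 from center) (perimeter = 2·6·9.492·sin(180°/6) = 56.95 mm). Overall, the cross-section is a single solid region. Total boundary length (outer) = 56.95 mm.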